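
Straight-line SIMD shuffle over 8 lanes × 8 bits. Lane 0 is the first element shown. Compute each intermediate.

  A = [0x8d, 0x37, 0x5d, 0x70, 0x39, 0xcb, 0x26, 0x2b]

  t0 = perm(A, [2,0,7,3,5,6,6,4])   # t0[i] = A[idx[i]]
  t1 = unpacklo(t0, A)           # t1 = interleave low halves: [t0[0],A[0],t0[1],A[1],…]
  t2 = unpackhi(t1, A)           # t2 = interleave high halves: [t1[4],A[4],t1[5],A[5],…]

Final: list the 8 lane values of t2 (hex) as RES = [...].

  t0: 5d 8d 2b 70 cb 26 26 39
  t1: 5d 8d 8d 37 2b 5d 70 70
  t2: 2b 39 5d cb 70 26 70 2b

RES = [0x2b, 0x39, 0x5d, 0xcb, 0x70, 0x26, 0x70, 0x2b]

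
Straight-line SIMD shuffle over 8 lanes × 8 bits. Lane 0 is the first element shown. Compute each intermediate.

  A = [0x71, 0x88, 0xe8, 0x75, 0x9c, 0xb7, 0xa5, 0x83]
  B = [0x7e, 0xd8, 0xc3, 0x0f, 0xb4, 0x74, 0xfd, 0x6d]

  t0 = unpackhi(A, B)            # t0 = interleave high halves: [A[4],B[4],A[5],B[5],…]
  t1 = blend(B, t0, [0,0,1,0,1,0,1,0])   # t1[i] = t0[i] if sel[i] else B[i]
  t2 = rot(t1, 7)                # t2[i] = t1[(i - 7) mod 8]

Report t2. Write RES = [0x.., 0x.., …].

RES = [0xd8, 0xb7, 0x0f, 0xa5, 0x74, 0x83, 0x6d, 0x7e]

  t0: 9c b4 b7 74 a5 fd 83 6d
  t1: 7e d8 b7 0f a5 74 83 6d
  t2: d8 b7 0f a5 74 83 6d 7e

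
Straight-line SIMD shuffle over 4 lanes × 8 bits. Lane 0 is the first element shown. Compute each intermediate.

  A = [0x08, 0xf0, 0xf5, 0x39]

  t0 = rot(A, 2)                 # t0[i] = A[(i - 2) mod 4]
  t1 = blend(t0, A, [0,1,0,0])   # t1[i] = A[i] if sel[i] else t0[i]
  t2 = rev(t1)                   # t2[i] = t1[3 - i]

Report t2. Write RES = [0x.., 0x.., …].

RES = [ 0xf0  0x08  0xf0  0xf5 ]

  t0: f5 39 08 f0
  t1: f5 f0 08 f0
  t2: f0 08 f0 f5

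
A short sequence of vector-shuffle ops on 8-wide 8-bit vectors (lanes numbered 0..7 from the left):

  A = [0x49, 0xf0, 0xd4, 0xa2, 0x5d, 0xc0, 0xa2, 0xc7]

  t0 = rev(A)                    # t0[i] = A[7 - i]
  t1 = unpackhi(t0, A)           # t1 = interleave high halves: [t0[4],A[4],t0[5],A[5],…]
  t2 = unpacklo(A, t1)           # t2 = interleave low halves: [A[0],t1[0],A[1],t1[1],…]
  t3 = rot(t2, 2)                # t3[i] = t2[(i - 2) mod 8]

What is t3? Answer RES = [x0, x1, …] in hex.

  t0: c7 a2 c0 5d a2 d4 f0 49
  t1: a2 5d d4 c0 f0 a2 49 c7
  t2: 49 a2 f0 5d d4 d4 a2 c0
  t3: a2 c0 49 a2 f0 5d d4 d4

RES = [ 0xa2  0xc0  0x49  0xa2  0xf0  0x5d  0xd4  0xd4 ]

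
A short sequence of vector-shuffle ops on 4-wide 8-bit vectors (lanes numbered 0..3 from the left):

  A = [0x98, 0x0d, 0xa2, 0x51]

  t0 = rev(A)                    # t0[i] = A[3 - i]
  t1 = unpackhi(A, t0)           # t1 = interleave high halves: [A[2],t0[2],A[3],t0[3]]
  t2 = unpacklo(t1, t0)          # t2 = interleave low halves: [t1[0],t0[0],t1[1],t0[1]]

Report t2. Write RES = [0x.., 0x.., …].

t0 = [0x51, 0xa2, 0x0d, 0x98]
t1 = [0xa2, 0x0d, 0x51, 0x98]
t2 = [0xa2, 0x51, 0x0d, 0xa2]

RES = [0xa2, 0x51, 0x0d, 0xa2]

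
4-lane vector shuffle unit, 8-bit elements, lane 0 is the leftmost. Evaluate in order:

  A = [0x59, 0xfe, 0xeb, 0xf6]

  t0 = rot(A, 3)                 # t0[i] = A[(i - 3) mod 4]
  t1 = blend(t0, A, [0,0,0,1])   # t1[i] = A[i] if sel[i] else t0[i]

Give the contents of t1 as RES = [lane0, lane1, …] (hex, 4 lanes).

  t0: fe eb f6 59
  t1: fe eb f6 f6

RES = [0xfe, 0xeb, 0xf6, 0xf6]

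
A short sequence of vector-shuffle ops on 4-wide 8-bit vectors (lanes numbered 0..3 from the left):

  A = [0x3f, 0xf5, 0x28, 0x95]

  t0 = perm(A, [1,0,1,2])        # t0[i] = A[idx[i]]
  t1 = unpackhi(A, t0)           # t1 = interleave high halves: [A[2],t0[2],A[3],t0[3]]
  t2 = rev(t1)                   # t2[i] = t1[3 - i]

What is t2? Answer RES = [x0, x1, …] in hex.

RES = [0x28, 0x95, 0xf5, 0x28]

  t0: f5 3f f5 28
  t1: 28 f5 95 28
  t2: 28 95 f5 28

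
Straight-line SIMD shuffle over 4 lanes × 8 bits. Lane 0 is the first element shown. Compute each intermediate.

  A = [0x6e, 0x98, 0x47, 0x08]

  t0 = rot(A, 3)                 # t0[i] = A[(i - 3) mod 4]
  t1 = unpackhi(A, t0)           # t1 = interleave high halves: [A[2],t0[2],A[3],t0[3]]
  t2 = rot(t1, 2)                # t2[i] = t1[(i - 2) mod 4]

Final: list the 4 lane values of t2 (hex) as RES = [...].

t0 = [0x98, 0x47, 0x08, 0x6e]
t1 = [0x47, 0x08, 0x08, 0x6e]
t2 = [0x08, 0x6e, 0x47, 0x08]

RES = [ 0x08  0x6e  0x47  0x08 ]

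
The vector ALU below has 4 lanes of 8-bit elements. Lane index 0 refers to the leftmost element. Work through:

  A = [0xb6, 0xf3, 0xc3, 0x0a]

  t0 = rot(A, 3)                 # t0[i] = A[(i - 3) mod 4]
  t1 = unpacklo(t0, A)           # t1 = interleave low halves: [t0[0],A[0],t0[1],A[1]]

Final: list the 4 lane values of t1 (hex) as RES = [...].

  t0: f3 c3 0a b6
  t1: f3 b6 c3 f3

RES = [ 0xf3  0xb6  0xc3  0xf3 ]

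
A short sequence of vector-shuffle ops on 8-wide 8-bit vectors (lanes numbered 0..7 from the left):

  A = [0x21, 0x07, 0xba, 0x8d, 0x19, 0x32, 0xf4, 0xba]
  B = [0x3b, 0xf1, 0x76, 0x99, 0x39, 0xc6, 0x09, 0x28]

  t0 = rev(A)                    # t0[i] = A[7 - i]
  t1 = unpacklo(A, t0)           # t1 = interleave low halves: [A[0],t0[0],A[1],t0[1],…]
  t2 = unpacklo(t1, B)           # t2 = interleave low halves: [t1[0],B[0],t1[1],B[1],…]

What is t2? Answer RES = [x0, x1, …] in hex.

RES = [0x21, 0x3b, 0xba, 0xf1, 0x07, 0x76, 0xf4, 0x99]

  t0: ba f4 32 19 8d ba 07 21
  t1: 21 ba 07 f4 ba 32 8d 19
  t2: 21 3b ba f1 07 76 f4 99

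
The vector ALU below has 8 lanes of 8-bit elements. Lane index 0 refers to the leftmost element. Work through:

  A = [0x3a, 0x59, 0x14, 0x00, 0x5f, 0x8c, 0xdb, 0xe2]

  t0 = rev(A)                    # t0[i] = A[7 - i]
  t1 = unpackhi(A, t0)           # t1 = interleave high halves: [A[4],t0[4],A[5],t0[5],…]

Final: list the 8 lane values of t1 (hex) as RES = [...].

RES = [0x5f, 0x00, 0x8c, 0x14, 0xdb, 0x59, 0xe2, 0x3a]

  t0: e2 db 8c 5f 00 14 59 3a
  t1: 5f 00 8c 14 db 59 e2 3a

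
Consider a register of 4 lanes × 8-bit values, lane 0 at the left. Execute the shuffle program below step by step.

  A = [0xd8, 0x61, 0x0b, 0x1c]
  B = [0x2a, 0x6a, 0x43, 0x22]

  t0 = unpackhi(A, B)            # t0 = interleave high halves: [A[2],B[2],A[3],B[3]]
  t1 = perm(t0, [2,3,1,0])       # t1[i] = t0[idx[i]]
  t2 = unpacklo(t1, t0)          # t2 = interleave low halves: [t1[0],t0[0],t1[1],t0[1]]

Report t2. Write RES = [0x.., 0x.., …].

RES = [0x1c, 0x0b, 0x22, 0x43]

→ t0 |0b|43|1c|22|
→ t1 |1c|22|43|0b|
→ t2 |1c|0b|22|43|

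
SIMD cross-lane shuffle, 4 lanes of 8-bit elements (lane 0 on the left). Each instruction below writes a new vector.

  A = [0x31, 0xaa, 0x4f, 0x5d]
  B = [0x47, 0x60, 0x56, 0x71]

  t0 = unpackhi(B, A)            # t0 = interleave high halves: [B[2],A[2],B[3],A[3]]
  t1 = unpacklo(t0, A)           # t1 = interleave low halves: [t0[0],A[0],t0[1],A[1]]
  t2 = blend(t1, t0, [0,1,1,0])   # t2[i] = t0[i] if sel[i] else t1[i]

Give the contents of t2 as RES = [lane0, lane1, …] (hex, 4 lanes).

RES = [0x56, 0x4f, 0x71, 0xaa]

  t0: 56 4f 71 5d
  t1: 56 31 4f aa
  t2: 56 4f 71 aa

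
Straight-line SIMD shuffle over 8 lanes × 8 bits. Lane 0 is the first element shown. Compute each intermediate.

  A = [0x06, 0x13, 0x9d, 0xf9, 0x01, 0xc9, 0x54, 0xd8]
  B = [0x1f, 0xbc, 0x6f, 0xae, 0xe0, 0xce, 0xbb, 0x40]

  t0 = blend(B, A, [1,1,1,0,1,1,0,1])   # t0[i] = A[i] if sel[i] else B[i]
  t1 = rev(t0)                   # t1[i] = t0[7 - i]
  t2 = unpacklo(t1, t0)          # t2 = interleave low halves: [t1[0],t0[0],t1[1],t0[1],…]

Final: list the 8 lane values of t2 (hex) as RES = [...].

RES = [ 0xd8  0x06  0xbb  0x13  0xc9  0x9d  0x01  0xae ]

t0 = [0x06, 0x13, 0x9d, 0xae, 0x01, 0xc9, 0xbb, 0xd8]
t1 = [0xd8, 0xbb, 0xc9, 0x01, 0xae, 0x9d, 0x13, 0x06]
t2 = [0xd8, 0x06, 0xbb, 0x13, 0xc9, 0x9d, 0x01, 0xae]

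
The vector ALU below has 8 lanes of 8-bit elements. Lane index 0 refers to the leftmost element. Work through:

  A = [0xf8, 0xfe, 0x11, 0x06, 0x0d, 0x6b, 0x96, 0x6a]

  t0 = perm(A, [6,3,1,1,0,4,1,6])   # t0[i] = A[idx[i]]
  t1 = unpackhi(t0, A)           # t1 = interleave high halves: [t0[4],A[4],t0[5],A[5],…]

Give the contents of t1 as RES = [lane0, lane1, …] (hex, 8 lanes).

RES = [ 0xf8  0x0d  0x0d  0x6b  0xfe  0x96  0x96  0x6a ]

  t0: 96 06 fe fe f8 0d fe 96
  t1: f8 0d 0d 6b fe 96 96 6a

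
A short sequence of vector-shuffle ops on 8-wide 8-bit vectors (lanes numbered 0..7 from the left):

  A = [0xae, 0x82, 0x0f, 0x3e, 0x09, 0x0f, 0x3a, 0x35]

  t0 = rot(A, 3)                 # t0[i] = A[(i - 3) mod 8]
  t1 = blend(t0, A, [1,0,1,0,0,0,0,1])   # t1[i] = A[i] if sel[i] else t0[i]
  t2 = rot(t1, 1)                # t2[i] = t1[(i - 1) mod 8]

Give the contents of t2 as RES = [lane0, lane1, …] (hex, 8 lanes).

t0 = [0x0f, 0x3a, 0x35, 0xae, 0x82, 0x0f, 0x3e, 0x09]
t1 = [0xae, 0x3a, 0x0f, 0xae, 0x82, 0x0f, 0x3e, 0x35]
t2 = [0x35, 0xae, 0x3a, 0x0f, 0xae, 0x82, 0x0f, 0x3e]

RES = [0x35, 0xae, 0x3a, 0x0f, 0xae, 0x82, 0x0f, 0x3e]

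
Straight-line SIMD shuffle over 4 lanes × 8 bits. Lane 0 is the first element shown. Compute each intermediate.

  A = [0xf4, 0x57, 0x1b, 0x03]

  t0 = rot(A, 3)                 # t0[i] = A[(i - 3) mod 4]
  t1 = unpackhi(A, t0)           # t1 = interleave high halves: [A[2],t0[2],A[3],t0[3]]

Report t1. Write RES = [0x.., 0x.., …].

→ t0 |57|1b|03|f4|
→ t1 |1b|03|03|f4|

RES = [ 0x1b  0x03  0x03  0xf4 ]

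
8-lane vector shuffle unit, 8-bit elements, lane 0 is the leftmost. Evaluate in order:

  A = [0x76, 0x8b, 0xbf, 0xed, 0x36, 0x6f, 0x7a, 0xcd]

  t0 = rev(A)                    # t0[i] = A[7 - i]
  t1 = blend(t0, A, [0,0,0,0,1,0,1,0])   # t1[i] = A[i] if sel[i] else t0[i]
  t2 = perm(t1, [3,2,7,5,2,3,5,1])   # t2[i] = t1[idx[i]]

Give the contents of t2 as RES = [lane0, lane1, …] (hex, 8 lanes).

RES = [ 0x36  0x6f  0x76  0xbf  0x6f  0x36  0xbf  0x7a ]

  t0: cd 7a 6f 36 ed bf 8b 76
  t1: cd 7a 6f 36 36 bf 7a 76
  t2: 36 6f 76 bf 6f 36 bf 7a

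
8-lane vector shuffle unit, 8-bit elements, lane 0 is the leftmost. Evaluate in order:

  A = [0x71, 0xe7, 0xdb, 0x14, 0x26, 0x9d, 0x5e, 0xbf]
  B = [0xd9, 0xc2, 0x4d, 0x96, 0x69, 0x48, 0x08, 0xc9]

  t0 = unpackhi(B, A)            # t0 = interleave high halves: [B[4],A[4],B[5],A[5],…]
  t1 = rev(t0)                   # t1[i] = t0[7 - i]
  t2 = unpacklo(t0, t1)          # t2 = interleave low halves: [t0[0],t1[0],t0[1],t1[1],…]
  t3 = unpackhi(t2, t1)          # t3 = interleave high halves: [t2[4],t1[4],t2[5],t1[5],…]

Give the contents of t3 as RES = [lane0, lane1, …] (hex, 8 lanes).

RES = [0x48, 0x9d, 0x5e, 0x48, 0x9d, 0x26, 0x08, 0x69]

t0 = [0x69, 0x26, 0x48, 0x9d, 0x08, 0x5e, 0xc9, 0xbf]
t1 = [0xbf, 0xc9, 0x5e, 0x08, 0x9d, 0x48, 0x26, 0x69]
t2 = [0x69, 0xbf, 0x26, 0xc9, 0x48, 0x5e, 0x9d, 0x08]
t3 = [0x48, 0x9d, 0x5e, 0x48, 0x9d, 0x26, 0x08, 0x69]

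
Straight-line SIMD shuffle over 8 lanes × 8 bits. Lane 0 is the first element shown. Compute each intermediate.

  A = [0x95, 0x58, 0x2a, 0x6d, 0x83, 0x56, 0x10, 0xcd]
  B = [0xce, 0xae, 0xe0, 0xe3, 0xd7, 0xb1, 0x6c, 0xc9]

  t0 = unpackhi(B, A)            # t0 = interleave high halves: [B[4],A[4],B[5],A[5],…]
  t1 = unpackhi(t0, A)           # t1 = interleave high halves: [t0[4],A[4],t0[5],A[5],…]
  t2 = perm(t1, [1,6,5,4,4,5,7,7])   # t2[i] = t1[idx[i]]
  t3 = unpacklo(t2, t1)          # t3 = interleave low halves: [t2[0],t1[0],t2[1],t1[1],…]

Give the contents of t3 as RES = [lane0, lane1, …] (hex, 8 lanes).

RES = [ 0x83  0x6c  0xcd  0x83  0x10  0x10  0xc9  0x56 ]

t0 = [0xd7, 0x83, 0xb1, 0x56, 0x6c, 0x10, 0xc9, 0xcd]
t1 = [0x6c, 0x83, 0x10, 0x56, 0xc9, 0x10, 0xcd, 0xcd]
t2 = [0x83, 0xcd, 0x10, 0xc9, 0xc9, 0x10, 0xcd, 0xcd]
t3 = [0x83, 0x6c, 0xcd, 0x83, 0x10, 0x10, 0xc9, 0x56]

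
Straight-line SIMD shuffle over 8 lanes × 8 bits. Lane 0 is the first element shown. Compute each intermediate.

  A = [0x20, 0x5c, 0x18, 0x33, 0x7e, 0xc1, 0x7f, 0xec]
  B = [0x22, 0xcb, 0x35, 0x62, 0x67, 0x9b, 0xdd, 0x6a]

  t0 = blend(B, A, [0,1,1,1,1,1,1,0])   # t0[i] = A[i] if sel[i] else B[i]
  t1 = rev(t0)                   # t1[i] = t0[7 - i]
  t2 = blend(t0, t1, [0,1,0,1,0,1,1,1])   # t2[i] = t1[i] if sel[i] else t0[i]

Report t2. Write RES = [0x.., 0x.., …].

  t0: 22 5c 18 33 7e c1 7f 6a
  t1: 6a 7f c1 7e 33 18 5c 22
  t2: 22 7f 18 7e 7e 18 5c 22

RES = [0x22, 0x7f, 0x18, 0x7e, 0x7e, 0x18, 0x5c, 0x22]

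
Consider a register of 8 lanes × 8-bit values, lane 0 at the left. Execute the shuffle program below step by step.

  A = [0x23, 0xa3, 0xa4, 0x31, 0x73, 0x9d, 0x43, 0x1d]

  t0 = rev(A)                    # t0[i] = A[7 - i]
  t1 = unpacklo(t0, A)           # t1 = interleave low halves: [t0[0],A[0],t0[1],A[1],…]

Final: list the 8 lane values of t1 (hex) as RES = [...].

RES = [0x1d, 0x23, 0x43, 0xa3, 0x9d, 0xa4, 0x73, 0x31]

t0 = [0x1d, 0x43, 0x9d, 0x73, 0x31, 0xa4, 0xa3, 0x23]
t1 = [0x1d, 0x23, 0x43, 0xa3, 0x9d, 0xa4, 0x73, 0x31]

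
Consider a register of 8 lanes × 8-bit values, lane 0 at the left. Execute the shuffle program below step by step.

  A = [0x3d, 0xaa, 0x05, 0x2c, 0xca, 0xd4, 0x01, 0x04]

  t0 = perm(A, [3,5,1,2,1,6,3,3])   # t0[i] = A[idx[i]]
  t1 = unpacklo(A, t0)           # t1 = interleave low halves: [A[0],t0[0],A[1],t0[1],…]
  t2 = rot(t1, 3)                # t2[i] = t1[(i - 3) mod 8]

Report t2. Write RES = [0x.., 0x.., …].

RES = [0xaa, 0x2c, 0x05, 0x3d, 0x2c, 0xaa, 0xd4, 0x05]

→ t0 |2c|d4|aa|05|aa|01|2c|2c|
→ t1 |3d|2c|aa|d4|05|aa|2c|05|
→ t2 |aa|2c|05|3d|2c|aa|d4|05|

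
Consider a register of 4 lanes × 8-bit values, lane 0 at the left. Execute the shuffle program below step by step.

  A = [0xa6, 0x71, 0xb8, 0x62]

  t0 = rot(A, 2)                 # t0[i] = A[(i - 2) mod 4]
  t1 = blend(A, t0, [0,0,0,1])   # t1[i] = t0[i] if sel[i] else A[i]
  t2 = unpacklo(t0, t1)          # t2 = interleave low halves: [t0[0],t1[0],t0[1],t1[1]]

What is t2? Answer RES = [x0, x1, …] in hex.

→ t0 |b8|62|a6|71|
→ t1 |a6|71|b8|71|
→ t2 |b8|a6|62|71|

RES = [0xb8, 0xa6, 0x62, 0x71]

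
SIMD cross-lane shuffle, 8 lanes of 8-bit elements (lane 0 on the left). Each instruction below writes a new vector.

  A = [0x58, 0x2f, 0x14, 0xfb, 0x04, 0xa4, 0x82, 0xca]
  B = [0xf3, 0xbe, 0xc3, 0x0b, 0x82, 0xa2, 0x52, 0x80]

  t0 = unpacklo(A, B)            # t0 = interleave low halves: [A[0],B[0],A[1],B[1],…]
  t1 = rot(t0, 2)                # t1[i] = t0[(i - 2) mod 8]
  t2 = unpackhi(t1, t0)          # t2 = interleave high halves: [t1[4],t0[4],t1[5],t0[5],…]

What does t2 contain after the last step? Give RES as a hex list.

RES = [0x2f, 0x14, 0xbe, 0xc3, 0x14, 0xfb, 0xc3, 0x0b]

→ t0 |58|f3|2f|be|14|c3|fb|0b|
→ t1 |fb|0b|58|f3|2f|be|14|c3|
→ t2 |2f|14|be|c3|14|fb|c3|0b|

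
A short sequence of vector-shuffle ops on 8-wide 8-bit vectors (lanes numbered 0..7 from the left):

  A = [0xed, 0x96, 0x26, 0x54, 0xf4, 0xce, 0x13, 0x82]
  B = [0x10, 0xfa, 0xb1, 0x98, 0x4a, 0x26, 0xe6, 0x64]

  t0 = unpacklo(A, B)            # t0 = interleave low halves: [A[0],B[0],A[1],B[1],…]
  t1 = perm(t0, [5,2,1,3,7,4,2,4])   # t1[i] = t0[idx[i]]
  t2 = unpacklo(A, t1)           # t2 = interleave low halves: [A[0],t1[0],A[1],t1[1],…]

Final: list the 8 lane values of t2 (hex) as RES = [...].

  t0: ed 10 96 fa 26 b1 54 98
  t1: b1 96 10 fa 98 26 96 26
  t2: ed b1 96 96 26 10 54 fa

RES = [0xed, 0xb1, 0x96, 0x96, 0x26, 0x10, 0x54, 0xfa]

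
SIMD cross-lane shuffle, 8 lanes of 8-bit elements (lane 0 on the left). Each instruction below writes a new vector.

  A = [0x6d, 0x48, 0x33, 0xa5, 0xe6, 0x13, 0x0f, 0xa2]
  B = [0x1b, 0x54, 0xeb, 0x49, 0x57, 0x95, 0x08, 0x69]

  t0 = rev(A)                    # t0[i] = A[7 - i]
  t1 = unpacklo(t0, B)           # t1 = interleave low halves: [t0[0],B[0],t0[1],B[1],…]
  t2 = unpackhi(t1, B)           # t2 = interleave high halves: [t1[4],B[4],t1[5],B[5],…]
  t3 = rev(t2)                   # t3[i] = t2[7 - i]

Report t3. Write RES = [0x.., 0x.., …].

RES = [0x69, 0x49, 0x08, 0xe6, 0x95, 0xeb, 0x57, 0x13]

t0 = [0xa2, 0x0f, 0x13, 0xe6, 0xa5, 0x33, 0x48, 0x6d]
t1 = [0xa2, 0x1b, 0x0f, 0x54, 0x13, 0xeb, 0xe6, 0x49]
t2 = [0x13, 0x57, 0xeb, 0x95, 0xe6, 0x08, 0x49, 0x69]
t3 = [0x69, 0x49, 0x08, 0xe6, 0x95, 0xeb, 0x57, 0x13]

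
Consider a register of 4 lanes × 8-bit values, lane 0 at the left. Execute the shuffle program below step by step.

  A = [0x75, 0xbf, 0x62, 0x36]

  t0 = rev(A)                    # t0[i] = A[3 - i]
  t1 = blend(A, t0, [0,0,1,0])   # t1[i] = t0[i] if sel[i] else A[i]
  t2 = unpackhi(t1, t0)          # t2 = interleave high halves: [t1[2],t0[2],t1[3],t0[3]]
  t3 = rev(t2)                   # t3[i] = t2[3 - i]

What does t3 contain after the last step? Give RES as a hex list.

RES = [ 0x75  0x36  0xbf  0xbf ]

  t0: 36 62 bf 75
  t1: 75 bf bf 36
  t2: bf bf 36 75
  t3: 75 36 bf bf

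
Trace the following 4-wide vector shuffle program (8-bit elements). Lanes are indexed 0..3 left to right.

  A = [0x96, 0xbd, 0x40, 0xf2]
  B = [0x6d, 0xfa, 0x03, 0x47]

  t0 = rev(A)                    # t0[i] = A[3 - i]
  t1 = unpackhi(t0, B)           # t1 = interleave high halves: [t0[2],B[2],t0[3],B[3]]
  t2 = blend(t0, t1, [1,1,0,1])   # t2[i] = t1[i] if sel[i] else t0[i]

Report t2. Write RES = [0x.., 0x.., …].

RES = [0xbd, 0x03, 0xbd, 0x47]

  t0: f2 40 bd 96
  t1: bd 03 96 47
  t2: bd 03 bd 47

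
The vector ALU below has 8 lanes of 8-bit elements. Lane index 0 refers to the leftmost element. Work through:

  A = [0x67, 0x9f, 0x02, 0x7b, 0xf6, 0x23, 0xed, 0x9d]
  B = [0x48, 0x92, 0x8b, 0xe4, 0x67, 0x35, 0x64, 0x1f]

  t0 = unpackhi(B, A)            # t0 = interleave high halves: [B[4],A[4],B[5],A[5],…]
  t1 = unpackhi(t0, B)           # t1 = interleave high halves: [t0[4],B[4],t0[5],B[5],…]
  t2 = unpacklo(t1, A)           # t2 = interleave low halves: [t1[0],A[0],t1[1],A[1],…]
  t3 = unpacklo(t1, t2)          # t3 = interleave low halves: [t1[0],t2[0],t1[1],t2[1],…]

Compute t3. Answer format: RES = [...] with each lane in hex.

RES = [ 0x64  0x64  0x67  0x67  0xed  0x67  0x35  0x9f ]

t0 = [0x67, 0xf6, 0x35, 0x23, 0x64, 0xed, 0x1f, 0x9d]
t1 = [0x64, 0x67, 0xed, 0x35, 0x1f, 0x64, 0x9d, 0x1f]
t2 = [0x64, 0x67, 0x67, 0x9f, 0xed, 0x02, 0x35, 0x7b]
t3 = [0x64, 0x64, 0x67, 0x67, 0xed, 0x67, 0x35, 0x9f]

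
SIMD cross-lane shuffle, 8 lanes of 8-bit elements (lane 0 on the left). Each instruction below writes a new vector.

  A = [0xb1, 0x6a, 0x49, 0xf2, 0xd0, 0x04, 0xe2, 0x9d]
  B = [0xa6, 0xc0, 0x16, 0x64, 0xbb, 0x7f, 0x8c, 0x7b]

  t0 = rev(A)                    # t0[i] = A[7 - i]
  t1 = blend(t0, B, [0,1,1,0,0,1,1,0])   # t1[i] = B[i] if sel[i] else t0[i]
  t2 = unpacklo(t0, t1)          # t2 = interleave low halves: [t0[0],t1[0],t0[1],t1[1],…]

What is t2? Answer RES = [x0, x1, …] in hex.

RES = [ 0x9d  0x9d  0xe2  0xc0  0x04  0x16  0xd0  0xd0 ]

→ t0 |9d|e2|04|d0|f2|49|6a|b1|
→ t1 |9d|c0|16|d0|f2|7f|8c|b1|
→ t2 |9d|9d|e2|c0|04|16|d0|d0|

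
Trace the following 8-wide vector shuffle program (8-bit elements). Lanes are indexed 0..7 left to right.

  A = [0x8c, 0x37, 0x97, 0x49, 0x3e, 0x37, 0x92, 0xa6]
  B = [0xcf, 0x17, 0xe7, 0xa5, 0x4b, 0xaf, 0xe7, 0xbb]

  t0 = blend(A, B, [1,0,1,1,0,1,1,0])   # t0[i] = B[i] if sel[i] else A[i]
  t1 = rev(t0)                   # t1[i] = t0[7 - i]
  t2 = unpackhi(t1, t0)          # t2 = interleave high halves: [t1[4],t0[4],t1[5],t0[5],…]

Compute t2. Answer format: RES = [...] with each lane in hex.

→ t0 |cf|37|e7|a5|3e|af|e7|a6|
→ t1 |a6|e7|af|3e|a5|e7|37|cf|
→ t2 |a5|3e|e7|af|37|e7|cf|a6|

RES = [0xa5, 0x3e, 0xe7, 0xaf, 0x37, 0xe7, 0xcf, 0xa6]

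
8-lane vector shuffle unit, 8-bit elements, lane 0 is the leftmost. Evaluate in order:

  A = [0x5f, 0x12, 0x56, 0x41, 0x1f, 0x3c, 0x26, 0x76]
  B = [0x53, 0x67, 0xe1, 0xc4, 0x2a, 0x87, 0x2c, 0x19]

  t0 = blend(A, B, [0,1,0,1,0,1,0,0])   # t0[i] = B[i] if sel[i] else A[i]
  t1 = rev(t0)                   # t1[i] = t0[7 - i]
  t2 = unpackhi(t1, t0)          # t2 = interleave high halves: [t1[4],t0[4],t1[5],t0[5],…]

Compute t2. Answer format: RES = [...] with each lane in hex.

t0 = [0x5f, 0x67, 0x56, 0xc4, 0x1f, 0x87, 0x26, 0x76]
t1 = [0x76, 0x26, 0x87, 0x1f, 0xc4, 0x56, 0x67, 0x5f]
t2 = [0xc4, 0x1f, 0x56, 0x87, 0x67, 0x26, 0x5f, 0x76]

RES = [ 0xc4  0x1f  0x56  0x87  0x67  0x26  0x5f  0x76 ]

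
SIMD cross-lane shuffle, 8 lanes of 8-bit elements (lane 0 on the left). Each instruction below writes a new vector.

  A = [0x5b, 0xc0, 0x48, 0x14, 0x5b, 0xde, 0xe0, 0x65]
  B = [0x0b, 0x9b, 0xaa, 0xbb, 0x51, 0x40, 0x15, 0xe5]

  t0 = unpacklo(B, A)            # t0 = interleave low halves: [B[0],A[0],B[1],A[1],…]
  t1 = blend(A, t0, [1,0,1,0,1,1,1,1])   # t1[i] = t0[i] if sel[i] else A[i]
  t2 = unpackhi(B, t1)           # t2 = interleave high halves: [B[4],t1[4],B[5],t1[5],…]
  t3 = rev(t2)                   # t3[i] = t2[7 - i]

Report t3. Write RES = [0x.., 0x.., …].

→ t0 |0b|5b|9b|c0|aa|48|bb|14|
→ t1 |0b|c0|9b|14|aa|48|bb|14|
→ t2 |51|aa|40|48|15|bb|e5|14|
→ t3 |14|e5|bb|15|48|40|aa|51|

RES = [ 0x14  0xe5  0xbb  0x15  0x48  0x40  0xaa  0x51 ]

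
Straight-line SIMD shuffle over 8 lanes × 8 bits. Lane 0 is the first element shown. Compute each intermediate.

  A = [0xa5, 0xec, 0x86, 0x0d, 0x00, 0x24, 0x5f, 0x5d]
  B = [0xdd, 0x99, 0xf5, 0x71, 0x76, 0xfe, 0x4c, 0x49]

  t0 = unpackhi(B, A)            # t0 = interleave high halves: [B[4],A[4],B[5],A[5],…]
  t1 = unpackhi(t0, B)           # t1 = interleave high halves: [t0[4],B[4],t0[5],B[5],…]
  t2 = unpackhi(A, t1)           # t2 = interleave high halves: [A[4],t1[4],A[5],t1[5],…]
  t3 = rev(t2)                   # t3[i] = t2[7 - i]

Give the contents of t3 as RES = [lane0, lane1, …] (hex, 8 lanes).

→ t0 |76|00|fe|24|4c|5f|49|5d|
→ t1 |4c|76|5f|fe|49|4c|5d|49|
→ t2 |00|49|24|4c|5f|5d|5d|49|
→ t3 |49|5d|5d|5f|4c|24|49|00|

RES = [ 0x49  0x5d  0x5d  0x5f  0x4c  0x24  0x49  0x00 ]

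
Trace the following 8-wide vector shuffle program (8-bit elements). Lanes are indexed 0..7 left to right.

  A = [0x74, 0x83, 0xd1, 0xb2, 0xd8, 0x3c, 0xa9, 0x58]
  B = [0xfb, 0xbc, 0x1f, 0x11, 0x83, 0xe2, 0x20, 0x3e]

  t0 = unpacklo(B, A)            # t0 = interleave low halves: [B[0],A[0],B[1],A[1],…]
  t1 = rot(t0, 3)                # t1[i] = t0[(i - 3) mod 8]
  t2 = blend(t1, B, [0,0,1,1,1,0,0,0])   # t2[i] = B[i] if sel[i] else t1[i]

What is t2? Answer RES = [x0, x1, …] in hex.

RES = [0xd1, 0x11, 0x1f, 0x11, 0x83, 0xbc, 0x83, 0x1f]

  t0: fb 74 bc 83 1f d1 11 b2
  t1: d1 11 b2 fb 74 bc 83 1f
  t2: d1 11 1f 11 83 bc 83 1f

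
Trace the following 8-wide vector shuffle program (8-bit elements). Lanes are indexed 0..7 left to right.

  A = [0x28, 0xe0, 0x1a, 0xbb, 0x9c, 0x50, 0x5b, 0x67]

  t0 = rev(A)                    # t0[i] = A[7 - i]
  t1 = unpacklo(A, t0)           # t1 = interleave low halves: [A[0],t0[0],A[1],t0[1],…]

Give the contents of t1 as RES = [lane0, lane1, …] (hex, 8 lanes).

RES = [0x28, 0x67, 0xe0, 0x5b, 0x1a, 0x50, 0xbb, 0x9c]

→ t0 |67|5b|50|9c|bb|1a|e0|28|
→ t1 |28|67|e0|5b|1a|50|bb|9c|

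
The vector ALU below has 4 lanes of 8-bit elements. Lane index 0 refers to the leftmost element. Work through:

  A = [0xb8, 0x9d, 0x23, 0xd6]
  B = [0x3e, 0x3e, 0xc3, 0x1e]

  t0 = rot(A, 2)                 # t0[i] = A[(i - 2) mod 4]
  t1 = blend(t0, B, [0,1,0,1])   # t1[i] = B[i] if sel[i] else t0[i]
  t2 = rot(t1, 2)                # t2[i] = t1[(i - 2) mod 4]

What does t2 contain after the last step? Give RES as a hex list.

RES = [ 0xb8  0x1e  0x23  0x3e ]

  t0: 23 d6 b8 9d
  t1: 23 3e b8 1e
  t2: b8 1e 23 3e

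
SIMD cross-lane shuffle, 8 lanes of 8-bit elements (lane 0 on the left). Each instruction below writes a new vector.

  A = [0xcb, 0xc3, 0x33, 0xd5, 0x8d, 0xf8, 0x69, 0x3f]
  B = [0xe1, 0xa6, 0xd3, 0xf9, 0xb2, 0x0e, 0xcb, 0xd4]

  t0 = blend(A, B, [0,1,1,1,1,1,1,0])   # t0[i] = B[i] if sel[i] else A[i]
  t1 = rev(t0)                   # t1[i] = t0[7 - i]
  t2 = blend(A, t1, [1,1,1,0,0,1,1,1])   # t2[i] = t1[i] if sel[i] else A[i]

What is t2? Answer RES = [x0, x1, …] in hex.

RES = [ 0x3f  0xcb  0x0e  0xd5  0x8d  0xd3  0xa6  0xcb ]

t0 = [0xcb, 0xa6, 0xd3, 0xf9, 0xb2, 0x0e, 0xcb, 0x3f]
t1 = [0x3f, 0xcb, 0x0e, 0xb2, 0xf9, 0xd3, 0xa6, 0xcb]
t2 = [0x3f, 0xcb, 0x0e, 0xd5, 0x8d, 0xd3, 0xa6, 0xcb]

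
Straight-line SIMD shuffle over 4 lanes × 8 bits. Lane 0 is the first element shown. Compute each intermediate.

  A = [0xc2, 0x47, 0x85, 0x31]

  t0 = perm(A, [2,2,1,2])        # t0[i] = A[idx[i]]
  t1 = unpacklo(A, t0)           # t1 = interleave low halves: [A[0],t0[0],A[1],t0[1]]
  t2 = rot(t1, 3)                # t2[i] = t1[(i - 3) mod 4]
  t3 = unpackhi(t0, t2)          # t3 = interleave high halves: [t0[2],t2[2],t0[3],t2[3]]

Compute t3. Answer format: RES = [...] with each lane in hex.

RES = [0x47, 0x85, 0x85, 0xc2]

t0 = [0x85, 0x85, 0x47, 0x85]
t1 = [0xc2, 0x85, 0x47, 0x85]
t2 = [0x85, 0x47, 0x85, 0xc2]
t3 = [0x47, 0x85, 0x85, 0xc2]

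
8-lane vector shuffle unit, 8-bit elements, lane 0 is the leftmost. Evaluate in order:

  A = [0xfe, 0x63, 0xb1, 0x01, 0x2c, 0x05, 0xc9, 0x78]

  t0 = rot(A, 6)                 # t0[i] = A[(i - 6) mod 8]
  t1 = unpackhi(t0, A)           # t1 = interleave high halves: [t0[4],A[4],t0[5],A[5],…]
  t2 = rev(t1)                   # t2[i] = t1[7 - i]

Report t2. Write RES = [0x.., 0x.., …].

RES = [ 0x78  0x63  0xc9  0xfe  0x05  0x78  0x2c  0xc9 ]

t0 = [0xb1, 0x01, 0x2c, 0x05, 0xc9, 0x78, 0xfe, 0x63]
t1 = [0xc9, 0x2c, 0x78, 0x05, 0xfe, 0xc9, 0x63, 0x78]
t2 = [0x78, 0x63, 0xc9, 0xfe, 0x05, 0x78, 0x2c, 0xc9]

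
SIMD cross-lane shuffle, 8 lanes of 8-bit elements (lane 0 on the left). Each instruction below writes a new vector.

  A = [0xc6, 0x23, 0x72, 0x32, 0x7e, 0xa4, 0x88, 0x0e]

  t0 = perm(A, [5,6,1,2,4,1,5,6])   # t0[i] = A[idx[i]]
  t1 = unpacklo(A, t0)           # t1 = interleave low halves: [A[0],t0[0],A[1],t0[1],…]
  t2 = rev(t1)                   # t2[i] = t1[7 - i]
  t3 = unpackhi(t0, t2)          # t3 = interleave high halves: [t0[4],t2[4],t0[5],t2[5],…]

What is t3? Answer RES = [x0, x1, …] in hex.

RES = [0x7e, 0x88, 0x23, 0x23, 0xa4, 0xa4, 0x88, 0xc6]

t0 = [0xa4, 0x88, 0x23, 0x72, 0x7e, 0x23, 0xa4, 0x88]
t1 = [0xc6, 0xa4, 0x23, 0x88, 0x72, 0x23, 0x32, 0x72]
t2 = [0x72, 0x32, 0x23, 0x72, 0x88, 0x23, 0xa4, 0xc6]
t3 = [0x7e, 0x88, 0x23, 0x23, 0xa4, 0xa4, 0x88, 0xc6]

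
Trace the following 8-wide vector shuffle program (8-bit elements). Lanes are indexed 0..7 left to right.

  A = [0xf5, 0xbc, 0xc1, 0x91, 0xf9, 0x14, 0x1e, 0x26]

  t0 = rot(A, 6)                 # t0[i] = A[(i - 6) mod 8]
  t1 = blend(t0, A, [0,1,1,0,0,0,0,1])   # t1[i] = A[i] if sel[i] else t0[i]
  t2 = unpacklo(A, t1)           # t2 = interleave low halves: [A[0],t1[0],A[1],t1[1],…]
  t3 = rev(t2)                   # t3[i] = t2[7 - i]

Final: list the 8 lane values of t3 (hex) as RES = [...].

RES = [0x14, 0x91, 0xc1, 0xc1, 0xbc, 0xbc, 0xc1, 0xf5]

→ t0 |c1|91|f9|14|1e|26|f5|bc|
→ t1 |c1|bc|c1|14|1e|26|f5|26|
→ t2 |f5|c1|bc|bc|c1|c1|91|14|
→ t3 |14|91|c1|c1|bc|bc|c1|f5|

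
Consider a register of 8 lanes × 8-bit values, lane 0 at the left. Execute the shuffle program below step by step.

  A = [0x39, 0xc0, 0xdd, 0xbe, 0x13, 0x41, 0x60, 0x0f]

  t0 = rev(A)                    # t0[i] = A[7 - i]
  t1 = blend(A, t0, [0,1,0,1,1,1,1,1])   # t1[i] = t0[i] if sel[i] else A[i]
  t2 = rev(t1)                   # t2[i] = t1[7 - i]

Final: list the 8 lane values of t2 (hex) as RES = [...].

RES = [ 0x39  0xc0  0xdd  0xbe  0x13  0xdd  0x60  0x39 ]

→ t0 |0f|60|41|13|be|dd|c0|39|
→ t1 |39|60|dd|13|be|dd|c0|39|
→ t2 |39|c0|dd|be|13|dd|60|39|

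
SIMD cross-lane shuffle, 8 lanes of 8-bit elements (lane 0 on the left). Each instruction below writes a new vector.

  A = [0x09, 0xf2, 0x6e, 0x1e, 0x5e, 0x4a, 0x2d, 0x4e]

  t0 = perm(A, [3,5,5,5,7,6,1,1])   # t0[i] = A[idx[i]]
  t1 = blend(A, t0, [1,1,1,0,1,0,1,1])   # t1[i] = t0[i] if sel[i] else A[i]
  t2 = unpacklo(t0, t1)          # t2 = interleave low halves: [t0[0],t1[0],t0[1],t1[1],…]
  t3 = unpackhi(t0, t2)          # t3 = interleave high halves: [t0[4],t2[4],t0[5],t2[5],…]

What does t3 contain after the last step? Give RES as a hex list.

t0 = [0x1e, 0x4a, 0x4a, 0x4a, 0x4e, 0x2d, 0xf2, 0xf2]
t1 = [0x1e, 0x4a, 0x4a, 0x1e, 0x4e, 0x4a, 0xf2, 0xf2]
t2 = [0x1e, 0x1e, 0x4a, 0x4a, 0x4a, 0x4a, 0x4a, 0x1e]
t3 = [0x4e, 0x4a, 0x2d, 0x4a, 0xf2, 0x4a, 0xf2, 0x1e]

RES = [0x4e, 0x4a, 0x2d, 0x4a, 0xf2, 0x4a, 0xf2, 0x1e]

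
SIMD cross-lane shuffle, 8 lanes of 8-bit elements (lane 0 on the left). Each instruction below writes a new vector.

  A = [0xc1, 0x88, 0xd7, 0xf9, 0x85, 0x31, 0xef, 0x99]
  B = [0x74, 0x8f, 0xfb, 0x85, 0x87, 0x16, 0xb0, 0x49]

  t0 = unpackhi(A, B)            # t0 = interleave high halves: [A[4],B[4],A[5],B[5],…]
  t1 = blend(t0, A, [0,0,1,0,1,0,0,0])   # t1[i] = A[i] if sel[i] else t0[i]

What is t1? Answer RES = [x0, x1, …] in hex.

t0 = [0x85, 0x87, 0x31, 0x16, 0xef, 0xb0, 0x99, 0x49]
t1 = [0x85, 0x87, 0xd7, 0x16, 0x85, 0xb0, 0x99, 0x49]

RES = [0x85, 0x87, 0xd7, 0x16, 0x85, 0xb0, 0x99, 0x49]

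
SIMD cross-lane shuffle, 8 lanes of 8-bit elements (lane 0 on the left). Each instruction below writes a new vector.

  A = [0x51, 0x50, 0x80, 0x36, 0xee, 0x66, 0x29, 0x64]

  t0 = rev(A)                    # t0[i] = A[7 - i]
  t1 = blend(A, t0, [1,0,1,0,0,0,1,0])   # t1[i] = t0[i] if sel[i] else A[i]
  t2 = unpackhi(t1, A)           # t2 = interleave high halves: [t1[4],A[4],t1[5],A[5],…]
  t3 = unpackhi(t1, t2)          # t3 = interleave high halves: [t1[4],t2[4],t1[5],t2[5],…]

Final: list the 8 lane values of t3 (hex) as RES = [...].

  t0: 64 29 66 ee 36 80 50 51
  t1: 64 50 66 36 ee 66 50 64
  t2: ee ee 66 66 50 29 64 64
  t3: ee 50 66 29 50 64 64 64

RES = [ 0xee  0x50  0x66  0x29  0x50  0x64  0x64  0x64 ]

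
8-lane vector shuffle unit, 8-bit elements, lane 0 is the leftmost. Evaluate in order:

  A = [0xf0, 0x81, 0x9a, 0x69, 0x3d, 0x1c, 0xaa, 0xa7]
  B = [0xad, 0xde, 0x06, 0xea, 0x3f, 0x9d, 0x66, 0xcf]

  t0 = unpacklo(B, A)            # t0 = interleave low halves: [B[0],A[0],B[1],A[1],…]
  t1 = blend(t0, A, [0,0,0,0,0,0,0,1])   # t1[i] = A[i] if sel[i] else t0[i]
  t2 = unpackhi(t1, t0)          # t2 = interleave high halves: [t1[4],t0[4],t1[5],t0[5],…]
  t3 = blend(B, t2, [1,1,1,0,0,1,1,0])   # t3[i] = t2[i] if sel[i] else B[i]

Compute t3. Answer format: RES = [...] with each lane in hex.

RES = [ 0x06  0x06  0x9a  0xea  0x3f  0xea  0xa7  0xcf ]

  t0: ad f0 de 81 06 9a ea 69
  t1: ad f0 de 81 06 9a ea a7
  t2: 06 06 9a 9a ea ea a7 69
  t3: 06 06 9a ea 3f ea a7 cf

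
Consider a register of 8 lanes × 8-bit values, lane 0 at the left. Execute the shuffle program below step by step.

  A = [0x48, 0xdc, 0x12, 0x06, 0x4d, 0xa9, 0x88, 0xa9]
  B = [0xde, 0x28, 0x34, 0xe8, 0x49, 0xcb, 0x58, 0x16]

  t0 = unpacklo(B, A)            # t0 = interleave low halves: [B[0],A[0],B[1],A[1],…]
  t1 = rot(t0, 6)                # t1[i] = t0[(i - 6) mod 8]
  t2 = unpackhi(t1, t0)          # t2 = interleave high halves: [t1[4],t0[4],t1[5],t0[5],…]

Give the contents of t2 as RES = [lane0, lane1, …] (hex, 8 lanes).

→ t0 |de|48|28|dc|34|12|e8|06|
→ t1 |28|dc|34|12|e8|06|de|48|
→ t2 |e8|34|06|12|de|e8|48|06|

RES = [ 0xe8  0x34  0x06  0x12  0xde  0xe8  0x48  0x06 ]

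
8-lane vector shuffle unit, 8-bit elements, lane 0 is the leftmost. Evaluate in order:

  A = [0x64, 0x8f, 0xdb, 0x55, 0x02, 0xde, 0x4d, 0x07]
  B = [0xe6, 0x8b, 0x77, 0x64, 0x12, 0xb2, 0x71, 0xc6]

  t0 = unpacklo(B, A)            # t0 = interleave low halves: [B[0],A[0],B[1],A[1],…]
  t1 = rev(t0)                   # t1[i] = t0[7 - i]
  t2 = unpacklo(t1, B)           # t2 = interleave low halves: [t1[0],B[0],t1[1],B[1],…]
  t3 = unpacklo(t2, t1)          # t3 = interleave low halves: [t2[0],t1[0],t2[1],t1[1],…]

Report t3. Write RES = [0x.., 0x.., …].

RES = [0x55, 0x55, 0xe6, 0x64, 0x64, 0xdb, 0x8b, 0x77]

  t0: e6 64 8b 8f 77 db 64 55
  t1: 55 64 db 77 8f 8b 64 e6
  t2: 55 e6 64 8b db 77 77 64
  t3: 55 55 e6 64 64 db 8b 77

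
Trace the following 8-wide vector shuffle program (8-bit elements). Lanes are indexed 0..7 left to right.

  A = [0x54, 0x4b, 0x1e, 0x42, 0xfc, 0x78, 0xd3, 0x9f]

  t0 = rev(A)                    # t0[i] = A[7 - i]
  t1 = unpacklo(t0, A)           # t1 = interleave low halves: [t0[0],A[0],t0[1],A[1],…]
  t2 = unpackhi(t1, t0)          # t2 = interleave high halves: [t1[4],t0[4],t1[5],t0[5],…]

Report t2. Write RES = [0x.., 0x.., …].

→ t0 |9f|d3|78|fc|42|1e|4b|54|
→ t1 |9f|54|d3|4b|78|1e|fc|42|
→ t2 |78|42|1e|1e|fc|4b|42|54|

RES = [0x78, 0x42, 0x1e, 0x1e, 0xfc, 0x4b, 0x42, 0x54]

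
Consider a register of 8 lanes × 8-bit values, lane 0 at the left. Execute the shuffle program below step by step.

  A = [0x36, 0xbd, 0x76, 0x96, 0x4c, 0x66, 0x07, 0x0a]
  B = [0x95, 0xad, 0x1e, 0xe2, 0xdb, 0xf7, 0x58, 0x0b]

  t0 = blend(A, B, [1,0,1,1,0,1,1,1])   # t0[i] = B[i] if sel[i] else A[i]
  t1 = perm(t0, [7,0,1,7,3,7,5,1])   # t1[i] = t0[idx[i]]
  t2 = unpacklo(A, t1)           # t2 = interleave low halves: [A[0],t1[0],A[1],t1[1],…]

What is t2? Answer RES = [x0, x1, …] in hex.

RES = [ 0x36  0x0b  0xbd  0x95  0x76  0xbd  0x96  0x0b ]

  t0: 95 bd 1e e2 4c f7 58 0b
  t1: 0b 95 bd 0b e2 0b f7 bd
  t2: 36 0b bd 95 76 bd 96 0b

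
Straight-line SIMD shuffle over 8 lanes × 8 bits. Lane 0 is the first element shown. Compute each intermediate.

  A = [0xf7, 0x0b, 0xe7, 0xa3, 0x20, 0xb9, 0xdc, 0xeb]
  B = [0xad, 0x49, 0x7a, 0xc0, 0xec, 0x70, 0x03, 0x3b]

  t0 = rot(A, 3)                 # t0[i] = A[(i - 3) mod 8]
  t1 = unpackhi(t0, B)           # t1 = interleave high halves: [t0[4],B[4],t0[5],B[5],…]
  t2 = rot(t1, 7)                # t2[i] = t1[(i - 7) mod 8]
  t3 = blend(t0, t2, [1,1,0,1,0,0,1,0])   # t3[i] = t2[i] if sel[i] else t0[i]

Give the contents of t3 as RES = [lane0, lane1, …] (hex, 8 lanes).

RES = [ 0xec  0xe7  0xeb  0xa3  0x0b  0xe7  0x3b  0x20 ]

→ t0 |b9|dc|eb|f7|0b|e7|a3|20|
→ t1 |0b|ec|e7|70|a3|03|20|3b|
→ t2 |ec|e7|70|a3|03|20|3b|0b|
→ t3 |ec|e7|eb|a3|0b|e7|3b|20|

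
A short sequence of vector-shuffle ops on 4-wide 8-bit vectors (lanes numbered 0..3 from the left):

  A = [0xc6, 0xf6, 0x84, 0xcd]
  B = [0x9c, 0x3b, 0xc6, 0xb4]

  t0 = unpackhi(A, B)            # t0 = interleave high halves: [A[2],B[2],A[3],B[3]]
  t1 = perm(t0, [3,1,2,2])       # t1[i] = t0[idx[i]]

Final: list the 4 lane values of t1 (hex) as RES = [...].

RES = [ 0xb4  0xc6  0xcd  0xcd ]

t0 = [0x84, 0xc6, 0xcd, 0xb4]
t1 = [0xb4, 0xc6, 0xcd, 0xcd]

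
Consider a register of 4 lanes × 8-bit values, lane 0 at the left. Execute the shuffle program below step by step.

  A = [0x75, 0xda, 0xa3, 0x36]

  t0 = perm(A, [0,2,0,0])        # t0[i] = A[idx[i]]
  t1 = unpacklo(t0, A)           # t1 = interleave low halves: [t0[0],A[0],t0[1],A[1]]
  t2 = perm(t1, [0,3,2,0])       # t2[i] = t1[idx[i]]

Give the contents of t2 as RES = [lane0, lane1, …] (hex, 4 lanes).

RES = [ 0x75  0xda  0xa3  0x75 ]

→ t0 |75|a3|75|75|
→ t1 |75|75|a3|da|
→ t2 |75|da|a3|75|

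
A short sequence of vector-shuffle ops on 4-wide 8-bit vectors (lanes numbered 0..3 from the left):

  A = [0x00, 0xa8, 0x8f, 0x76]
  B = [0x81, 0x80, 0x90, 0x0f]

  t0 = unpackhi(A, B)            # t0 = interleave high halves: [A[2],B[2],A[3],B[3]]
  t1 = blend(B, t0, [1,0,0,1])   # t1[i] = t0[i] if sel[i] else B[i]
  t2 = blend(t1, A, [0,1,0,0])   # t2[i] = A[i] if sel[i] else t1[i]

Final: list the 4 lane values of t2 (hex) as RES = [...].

  t0: 8f 90 76 0f
  t1: 8f 80 90 0f
  t2: 8f a8 90 0f

RES = [0x8f, 0xa8, 0x90, 0x0f]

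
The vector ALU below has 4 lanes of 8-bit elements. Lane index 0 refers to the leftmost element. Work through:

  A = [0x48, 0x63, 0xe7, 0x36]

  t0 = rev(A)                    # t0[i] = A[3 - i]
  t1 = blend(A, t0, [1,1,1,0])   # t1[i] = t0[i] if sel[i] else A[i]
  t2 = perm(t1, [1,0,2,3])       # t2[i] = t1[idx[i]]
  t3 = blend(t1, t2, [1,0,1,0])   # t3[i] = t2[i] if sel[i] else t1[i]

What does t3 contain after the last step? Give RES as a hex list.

RES = [0xe7, 0xe7, 0x63, 0x36]

  t0: 36 e7 63 48
  t1: 36 e7 63 36
  t2: e7 36 63 36
  t3: e7 e7 63 36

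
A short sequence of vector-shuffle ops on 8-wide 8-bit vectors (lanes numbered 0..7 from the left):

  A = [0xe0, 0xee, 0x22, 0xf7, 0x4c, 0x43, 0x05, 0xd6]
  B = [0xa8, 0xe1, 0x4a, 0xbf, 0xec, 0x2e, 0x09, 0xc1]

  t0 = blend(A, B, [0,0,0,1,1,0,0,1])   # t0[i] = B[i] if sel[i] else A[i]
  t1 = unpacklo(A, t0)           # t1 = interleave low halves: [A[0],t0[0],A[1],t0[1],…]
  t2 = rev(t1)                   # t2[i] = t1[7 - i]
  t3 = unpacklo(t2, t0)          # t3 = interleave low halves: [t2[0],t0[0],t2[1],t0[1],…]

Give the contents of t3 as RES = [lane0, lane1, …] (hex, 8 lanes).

RES = [ 0xbf  0xe0  0xf7  0xee  0x22  0x22  0x22  0xbf ]

  t0: e0 ee 22 bf ec 43 05 c1
  t1: e0 e0 ee ee 22 22 f7 bf
  t2: bf f7 22 22 ee ee e0 e0
  t3: bf e0 f7 ee 22 22 22 bf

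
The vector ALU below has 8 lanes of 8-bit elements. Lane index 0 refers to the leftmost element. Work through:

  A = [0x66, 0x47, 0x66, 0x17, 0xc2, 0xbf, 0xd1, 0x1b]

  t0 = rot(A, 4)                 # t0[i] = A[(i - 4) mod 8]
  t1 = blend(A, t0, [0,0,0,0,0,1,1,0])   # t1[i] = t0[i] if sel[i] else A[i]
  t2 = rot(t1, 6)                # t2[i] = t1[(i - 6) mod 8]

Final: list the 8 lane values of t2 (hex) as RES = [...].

RES = [0x66, 0x17, 0xc2, 0x47, 0x66, 0x1b, 0x66, 0x47]

  t0: c2 bf d1 1b 66 47 66 17
  t1: 66 47 66 17 c2 47 66 1b
  t2: 66 17 c2 47 66 1b 66 47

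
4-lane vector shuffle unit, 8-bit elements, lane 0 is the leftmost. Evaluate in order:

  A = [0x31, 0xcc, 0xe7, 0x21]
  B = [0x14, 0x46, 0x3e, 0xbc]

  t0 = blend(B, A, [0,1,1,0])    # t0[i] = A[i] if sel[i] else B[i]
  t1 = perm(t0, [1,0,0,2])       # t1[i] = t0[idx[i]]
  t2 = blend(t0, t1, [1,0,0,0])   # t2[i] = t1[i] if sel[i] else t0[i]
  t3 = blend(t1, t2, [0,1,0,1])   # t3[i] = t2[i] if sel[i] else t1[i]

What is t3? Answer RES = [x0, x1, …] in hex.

t0 = [0x14, 0xcc, 0xe7, 0xbc]
t1 = [0xcc, 0x14, 0x14, 0xe7]
t2 = [0xcc, 0xcc, 0xe7, 0xbc]
t3 = [0xcc, 0xcc, 0x14, 0xbc]

RES = [0xcc, 0xcc, 0x14, 0xbc]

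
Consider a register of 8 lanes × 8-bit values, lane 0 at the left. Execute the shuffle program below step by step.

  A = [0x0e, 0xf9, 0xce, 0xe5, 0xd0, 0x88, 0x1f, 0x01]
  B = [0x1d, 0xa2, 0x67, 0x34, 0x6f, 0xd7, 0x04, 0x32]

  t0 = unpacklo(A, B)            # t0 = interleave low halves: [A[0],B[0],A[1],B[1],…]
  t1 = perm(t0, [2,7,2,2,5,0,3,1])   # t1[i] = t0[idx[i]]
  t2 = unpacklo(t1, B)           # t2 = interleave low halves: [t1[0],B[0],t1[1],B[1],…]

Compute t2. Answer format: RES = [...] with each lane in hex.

RES = [ 0xf9  0x1d  0x34  0xa2  0xf9  0x67  0xf9  0x34 ]

  t0: 0e 1d f9 a2 ce 67 e5 34
  t1: f9 34 f9 f9 67 0e a2 1d
  t2: f9 1d 34 a2 f9 67 f9 34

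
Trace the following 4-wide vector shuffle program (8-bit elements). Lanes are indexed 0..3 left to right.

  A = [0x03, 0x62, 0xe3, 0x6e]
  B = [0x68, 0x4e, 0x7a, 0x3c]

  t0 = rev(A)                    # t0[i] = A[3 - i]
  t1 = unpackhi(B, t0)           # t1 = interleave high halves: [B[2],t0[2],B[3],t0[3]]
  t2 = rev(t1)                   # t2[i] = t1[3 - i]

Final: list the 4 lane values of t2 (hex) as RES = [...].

RES = [ 0x03  0x3c  0x62  0x7a ]

  t0: 6e e3 62 03
  t1: 7a 62 3c 03
  t2: 03 3c 62 7a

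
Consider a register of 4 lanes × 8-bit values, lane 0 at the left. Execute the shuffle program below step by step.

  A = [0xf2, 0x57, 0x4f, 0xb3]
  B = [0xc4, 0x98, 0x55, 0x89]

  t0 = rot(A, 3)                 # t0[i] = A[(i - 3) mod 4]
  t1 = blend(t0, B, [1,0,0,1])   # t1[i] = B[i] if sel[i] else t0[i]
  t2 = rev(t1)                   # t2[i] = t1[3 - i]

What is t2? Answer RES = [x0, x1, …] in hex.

  t0: 57 4f b3 f2
  t1: c4 4f b3 89
  t2: 89 b3 4f c4

RES = [ 0x89  0xb3  0x4f  0xc4 ]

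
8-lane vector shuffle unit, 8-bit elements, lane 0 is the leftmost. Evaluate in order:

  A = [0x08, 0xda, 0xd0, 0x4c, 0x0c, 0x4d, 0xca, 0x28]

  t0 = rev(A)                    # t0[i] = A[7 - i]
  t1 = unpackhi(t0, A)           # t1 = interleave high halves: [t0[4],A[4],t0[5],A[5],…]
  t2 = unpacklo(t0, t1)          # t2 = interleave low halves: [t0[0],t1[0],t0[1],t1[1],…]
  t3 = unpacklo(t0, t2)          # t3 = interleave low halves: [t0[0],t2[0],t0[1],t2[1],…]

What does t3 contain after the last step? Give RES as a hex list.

  t0: 28 ca 4d 0c 4c d0 da 08
  t1: 4c 0c d0 4d da ca 08 28
  t2: 28 4c ca 0c 4d d0 0c 4d
  t3: 28 28 ca 4c 4d ca 0c 0c

RES = [ 0x28  0x28  0xca  0x4c  0x4d  0xca  0x0c  0x0c ]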